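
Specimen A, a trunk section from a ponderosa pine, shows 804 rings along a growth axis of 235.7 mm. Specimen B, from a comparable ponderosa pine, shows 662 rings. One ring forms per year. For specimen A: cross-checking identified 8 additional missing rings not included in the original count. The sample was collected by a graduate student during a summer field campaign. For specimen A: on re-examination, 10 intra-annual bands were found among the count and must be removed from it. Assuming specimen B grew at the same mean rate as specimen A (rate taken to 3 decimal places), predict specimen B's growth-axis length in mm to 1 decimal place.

Specimen A: correcting the raw count gives 804 − 10 + 8 = 802 true rings.
A: Mean rate = 235.7 mm / 802 years ≈ 0.294 mm/yr.
Length of B = 0.294 × 662 = 194.6 mm.

194.6 mm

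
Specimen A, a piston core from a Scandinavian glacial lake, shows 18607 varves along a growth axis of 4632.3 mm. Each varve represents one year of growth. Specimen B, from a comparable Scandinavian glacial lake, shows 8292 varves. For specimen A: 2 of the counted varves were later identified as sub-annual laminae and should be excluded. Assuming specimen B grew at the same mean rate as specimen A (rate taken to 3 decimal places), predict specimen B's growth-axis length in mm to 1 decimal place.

2064.7 mm

Specimen A: after corrections the count is 18607 − 2 = 18605 varves.
A: Mean rate = 4632.3 mm / 18605 years ≈ 0.249 mm per year.
For B, 0.249 mm/year × 8292 years = 2064.7 mm.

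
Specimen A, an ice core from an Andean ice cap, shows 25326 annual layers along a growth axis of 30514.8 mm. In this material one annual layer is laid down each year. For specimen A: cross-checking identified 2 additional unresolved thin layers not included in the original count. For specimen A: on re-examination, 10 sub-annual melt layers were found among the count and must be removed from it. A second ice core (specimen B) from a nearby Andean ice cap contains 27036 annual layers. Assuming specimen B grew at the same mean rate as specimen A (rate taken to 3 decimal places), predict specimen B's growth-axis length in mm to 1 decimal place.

32578.4 mm

Specimen A: after corrections the count is 25326 − 10 + 2 = 25318 annual layers.
A: Extension rate ≈ 30514.8 / 25318 = 1.205 mm/yr.
For B, 1.205 mm/year × 27036 years = 32578.4 mm.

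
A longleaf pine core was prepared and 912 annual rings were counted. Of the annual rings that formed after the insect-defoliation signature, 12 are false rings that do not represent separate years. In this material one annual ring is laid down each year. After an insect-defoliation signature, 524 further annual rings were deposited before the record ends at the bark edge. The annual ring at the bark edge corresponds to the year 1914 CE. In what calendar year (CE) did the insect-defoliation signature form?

524 annual rings formed after the insect-defoliation signature.
Excluding 12 false annual rings: 524 − 12 = 512.
The annual ring at the bark edge is 1914 CE, so the insect-defoliation signature dates to 1914 − 512 = 1402 CE.

1402 CE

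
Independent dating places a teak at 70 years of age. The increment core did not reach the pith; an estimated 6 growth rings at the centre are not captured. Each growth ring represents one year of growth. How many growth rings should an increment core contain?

64 growth rings

At one growth ring per year, 70 years correspond to 70 growth rings.
70 − 6 missed = 64 growth rings expected in the prepared section.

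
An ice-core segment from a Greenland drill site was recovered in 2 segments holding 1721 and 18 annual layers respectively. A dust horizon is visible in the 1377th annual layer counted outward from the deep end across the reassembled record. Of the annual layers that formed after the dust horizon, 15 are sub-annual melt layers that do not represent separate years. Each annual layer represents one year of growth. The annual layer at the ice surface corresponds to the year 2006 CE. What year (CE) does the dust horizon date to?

1659 CE

Total annual layers = 1721 + 18 = 1739.
The dust horizon sits at annual layer 1377 from the deep end, so 1739 − 1377 = 362 annual layers formed after it.
362 − 15 false = 347 true annual layers after the dust horizon.
2006 − 347 = 1659 CE.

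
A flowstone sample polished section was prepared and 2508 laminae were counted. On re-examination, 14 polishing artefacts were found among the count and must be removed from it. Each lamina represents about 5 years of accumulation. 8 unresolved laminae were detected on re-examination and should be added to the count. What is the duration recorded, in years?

True lamina count = 2508 − 14 + 8 = 2502.
2502 laminae at 5 years each span 2502 × 5 = 12510 years.

12510 years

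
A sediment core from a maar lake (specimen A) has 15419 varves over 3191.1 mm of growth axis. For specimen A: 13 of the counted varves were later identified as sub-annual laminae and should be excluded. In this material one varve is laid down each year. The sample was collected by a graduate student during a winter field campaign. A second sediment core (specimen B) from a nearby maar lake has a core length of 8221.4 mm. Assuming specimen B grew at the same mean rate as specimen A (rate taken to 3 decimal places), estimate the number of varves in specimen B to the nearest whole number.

39717 varves

Specimen A: true varve count = 15419 − 13 = 15406.
A: Extension rate ≈ 3191.1 / 15406 = 0.207 mm/yr.
Specimen B: 8221.4 mm / 0.207 mm per year = 39716.91 years ≈ 39717 varves.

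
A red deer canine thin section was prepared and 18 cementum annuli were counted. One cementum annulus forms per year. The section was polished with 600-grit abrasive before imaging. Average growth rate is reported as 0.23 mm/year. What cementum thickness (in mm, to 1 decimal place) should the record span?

4.1 mm

18 years of growth are recorded.
Predicted length = 0.23 mm/year × 18 years = 4.1 mm.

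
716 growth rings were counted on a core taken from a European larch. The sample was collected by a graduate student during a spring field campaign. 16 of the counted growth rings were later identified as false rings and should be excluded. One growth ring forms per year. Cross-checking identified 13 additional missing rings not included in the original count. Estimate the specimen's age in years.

713 years

After corrections the count is 716 − 16 + 13 = 713 growth rings.
At one growth ring per year, that is 713 years.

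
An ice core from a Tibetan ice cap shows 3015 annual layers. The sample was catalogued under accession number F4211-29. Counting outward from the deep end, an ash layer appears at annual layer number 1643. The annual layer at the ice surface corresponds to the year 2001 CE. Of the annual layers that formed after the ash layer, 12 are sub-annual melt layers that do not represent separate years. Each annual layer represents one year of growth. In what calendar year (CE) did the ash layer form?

641 CE

3015 − 1643 = 1372 annual layers lie beyond the ash layer toward the ice surface.
Excluding 12 false annual layers: 1372 − 12 = 1360.
The annual layer at the ice surface is 2001 CE, so the ash layer dates to 2001 − 1360 = 641 CE.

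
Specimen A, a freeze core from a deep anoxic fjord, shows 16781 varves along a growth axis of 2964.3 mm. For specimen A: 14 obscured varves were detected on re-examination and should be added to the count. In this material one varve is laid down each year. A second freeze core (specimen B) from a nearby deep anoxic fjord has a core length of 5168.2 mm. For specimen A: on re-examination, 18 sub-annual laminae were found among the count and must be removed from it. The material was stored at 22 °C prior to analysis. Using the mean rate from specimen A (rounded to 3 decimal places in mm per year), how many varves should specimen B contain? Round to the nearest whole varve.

29199 varves

Specimen A: correcting the raw count gives 16781 − 18 + 14 = 16777 true varves.
A: Extension rate ≈ 2964.3 / 16777 = 0.177 mm/year.
Specimen B: 5168.2 mm / 0.177 mm per year = 29198.87 years ≈ 29199 varves.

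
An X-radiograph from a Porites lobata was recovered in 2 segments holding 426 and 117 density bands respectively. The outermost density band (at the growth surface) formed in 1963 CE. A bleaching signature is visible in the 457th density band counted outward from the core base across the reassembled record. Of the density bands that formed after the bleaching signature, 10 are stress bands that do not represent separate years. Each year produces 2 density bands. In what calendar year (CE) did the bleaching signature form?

1925 CE

Total density bands = 426 + 117 = 543.
The bleaching signature sits at density band 457 from the core base, so 543 − 457 = 86 density bands formed after it.
Removing the 10 false density bands leaves 86 − 10 = 76 true density bands beyond the bleaching signature.
Dividing by 2 density bands per year: 76 / 2 = 38 years.
1963 − 38 = 1925 CE.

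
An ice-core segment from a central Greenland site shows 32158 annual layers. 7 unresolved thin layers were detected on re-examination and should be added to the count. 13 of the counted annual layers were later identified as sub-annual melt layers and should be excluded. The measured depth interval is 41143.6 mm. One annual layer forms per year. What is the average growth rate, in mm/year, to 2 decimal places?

1.28 mm/year

Adjusted count: 32158 − 13 + 7 = 32152 annual layers.
Mean rate = 41143.6 mm / 32152 years ≈ 1.28 mm/year.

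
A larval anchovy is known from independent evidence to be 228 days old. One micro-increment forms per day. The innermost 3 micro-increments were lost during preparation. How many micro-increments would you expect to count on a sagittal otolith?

225 micro-increments

At one micro-increment per day, 228 days correspond to 228 micro-increments.
228 − 3 missed = 225 micro-increments expected in the prepared section.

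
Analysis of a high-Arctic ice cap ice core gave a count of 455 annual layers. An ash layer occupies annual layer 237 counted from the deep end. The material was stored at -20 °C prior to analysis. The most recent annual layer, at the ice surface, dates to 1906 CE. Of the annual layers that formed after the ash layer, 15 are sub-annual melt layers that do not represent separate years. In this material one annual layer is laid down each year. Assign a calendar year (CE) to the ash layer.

The ash layer sits at annual layer 237 from the deep end, so 455 − 237 = 218 annual layers formed after it.
218 − 15 false = 203 true annual layers after the ash layer.
Counting back 203 years from 1906 CE places the ash layer in 1906 − 203 = 1703 CE.

1703 CE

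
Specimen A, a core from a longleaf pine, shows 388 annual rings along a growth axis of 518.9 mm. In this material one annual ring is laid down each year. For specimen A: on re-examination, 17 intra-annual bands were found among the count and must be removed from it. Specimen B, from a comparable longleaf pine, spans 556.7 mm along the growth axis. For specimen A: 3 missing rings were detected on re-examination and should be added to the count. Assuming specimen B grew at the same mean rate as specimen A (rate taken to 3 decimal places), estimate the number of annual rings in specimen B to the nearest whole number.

Specimen A: true annual ring count = 388 − 17 + 3 = 374.
A: 518.9 mm over 374 years gives 518.9 / 374 ≈ 1.387 mm per year.
For B, 556.7 / 1.387 = 401.37 years ≈ 401 annual rings.

401 annual rings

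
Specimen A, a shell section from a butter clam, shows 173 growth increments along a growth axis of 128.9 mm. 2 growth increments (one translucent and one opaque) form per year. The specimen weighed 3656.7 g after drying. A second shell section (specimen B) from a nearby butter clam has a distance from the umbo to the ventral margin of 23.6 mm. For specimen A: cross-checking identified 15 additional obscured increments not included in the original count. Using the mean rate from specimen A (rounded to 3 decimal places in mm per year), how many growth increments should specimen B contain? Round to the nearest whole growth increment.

34 growth increments

Specimen A: true growth increment count = 173 + 15 = 188.
Specimen A: with 2 growth increments per year, 188 / 2 = 94 years.
A: Extension rate ≈ 128.9 / 94 = 1.371 mm per year.
Specimen B: 23.6 mm / 1.371 mm per year = 17.21 years; at 2 growth increments per year that is 17.21 × 2 ≈ 34 growth increments.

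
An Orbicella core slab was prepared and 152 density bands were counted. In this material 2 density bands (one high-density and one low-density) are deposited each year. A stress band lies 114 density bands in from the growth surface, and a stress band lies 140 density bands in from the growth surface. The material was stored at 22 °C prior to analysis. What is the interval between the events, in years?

Separation: 140 − 114 = 26 density bands.
With 2 density bands per year, 26 / 2 = 13 years.

13 years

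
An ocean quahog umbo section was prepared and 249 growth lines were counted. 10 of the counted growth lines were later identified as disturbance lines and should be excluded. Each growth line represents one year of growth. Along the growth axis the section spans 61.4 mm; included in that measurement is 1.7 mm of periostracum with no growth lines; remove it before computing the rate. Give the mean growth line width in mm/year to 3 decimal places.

0.250 mm/year

True growth line count = 249 − 10 = 239.
Removing the 1.7 mm offcut leaves 61.4 − 1.7 = 59.7 mm.
Extension rate ≈ 59.7 / 239 = 0.250 mm/year.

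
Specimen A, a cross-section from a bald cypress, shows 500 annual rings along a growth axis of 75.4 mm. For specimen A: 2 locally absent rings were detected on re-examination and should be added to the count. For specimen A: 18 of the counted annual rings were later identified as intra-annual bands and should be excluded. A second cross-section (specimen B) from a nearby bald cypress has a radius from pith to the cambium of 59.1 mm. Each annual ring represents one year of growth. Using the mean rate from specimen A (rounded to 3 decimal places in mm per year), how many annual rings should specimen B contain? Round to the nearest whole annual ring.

Specimen A: correcting the raw count gives 500 − 18 + 2 = 484 true annual rings.
A: Extension rate ≈ 75.4 / 484 = 0.156 mm/yr.
B spans 59.1 / 0.156 = 378.85 years ≈ 379 annual rings.

379 annual rings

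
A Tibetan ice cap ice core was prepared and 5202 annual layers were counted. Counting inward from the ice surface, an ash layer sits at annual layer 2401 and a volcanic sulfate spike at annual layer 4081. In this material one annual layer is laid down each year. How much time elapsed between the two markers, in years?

Separation: 4081 − 2401 = 1680 annual layers.
One annual layer per year makes the interval 1680 years.

1680 yr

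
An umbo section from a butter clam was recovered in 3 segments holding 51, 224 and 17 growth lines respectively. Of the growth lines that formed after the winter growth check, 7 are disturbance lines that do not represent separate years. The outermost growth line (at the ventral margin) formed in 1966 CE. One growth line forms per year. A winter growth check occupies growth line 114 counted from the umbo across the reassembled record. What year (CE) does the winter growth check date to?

1795 CE

Total growth lines = 51 + 224 + 17 = 292.
Between growth line 114 and the ventral margin there are 292 − 114 = 178 growth lines.
Removing the 7 false growth lines leaves 178 − 7 = 171 true growth lines beyond the winter growth check.
1966 − 171 = 1795 CE.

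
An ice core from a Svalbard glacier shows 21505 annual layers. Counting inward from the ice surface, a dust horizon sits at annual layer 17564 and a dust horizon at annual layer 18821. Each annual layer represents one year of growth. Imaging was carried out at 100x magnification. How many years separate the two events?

Separation: 18821 − 17564 = 1257 annual layers.
At one annual layer per year, 1257 years elapsed between them.

1257 years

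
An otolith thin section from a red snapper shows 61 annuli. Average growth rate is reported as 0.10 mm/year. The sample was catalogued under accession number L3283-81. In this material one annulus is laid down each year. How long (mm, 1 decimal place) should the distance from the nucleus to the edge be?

61 years of growth are recorded.
61 years at 0.10 mm/year gives 0.10 × 61 = 6.1 mm.

6.1 mm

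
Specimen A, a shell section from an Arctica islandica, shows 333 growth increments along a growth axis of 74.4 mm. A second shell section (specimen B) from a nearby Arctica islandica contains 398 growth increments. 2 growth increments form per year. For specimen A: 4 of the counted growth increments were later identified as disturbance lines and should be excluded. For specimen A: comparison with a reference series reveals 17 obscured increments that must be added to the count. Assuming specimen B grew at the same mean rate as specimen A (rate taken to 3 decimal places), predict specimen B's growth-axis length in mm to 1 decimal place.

85.6 mm

Specimen A: correcting the raw count gives 333 − 4 + 17 = 346 true growth increments.
Specimen A: with 2 growth increments per year, 346 / 2 = 173 years.
A: Extension rate ≈ 74.4 / 173 = 0.430 mm/yr.
Specimen B: 398 growth increments at 2 per year is 398 / 2 = 199 years. Length of B = 0.430 × 199 = 85.6 mm.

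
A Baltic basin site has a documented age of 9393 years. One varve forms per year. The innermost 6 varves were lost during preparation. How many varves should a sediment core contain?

9387 varves

Expected varves over 9393 years: 9393.
Subtracting the 6 varves not captured gives 9393 − 6 = 9387 varves in the record.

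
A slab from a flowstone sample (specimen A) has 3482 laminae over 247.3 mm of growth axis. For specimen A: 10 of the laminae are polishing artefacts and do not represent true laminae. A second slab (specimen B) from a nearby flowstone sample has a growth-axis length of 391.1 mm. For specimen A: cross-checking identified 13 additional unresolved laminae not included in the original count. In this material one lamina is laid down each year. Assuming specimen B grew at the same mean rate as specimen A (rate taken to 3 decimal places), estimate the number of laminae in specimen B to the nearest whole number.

Specimen A: adjusted count: 3482 − 10 + 13 = 3485 laminae.
A: Mean rate = 247.3 mm / 3485 years ≈ 0.071 mm/year.
For B, 391.1 / 0.071 = 5508.45 years ≈ 5508 laminae.

5508 laminae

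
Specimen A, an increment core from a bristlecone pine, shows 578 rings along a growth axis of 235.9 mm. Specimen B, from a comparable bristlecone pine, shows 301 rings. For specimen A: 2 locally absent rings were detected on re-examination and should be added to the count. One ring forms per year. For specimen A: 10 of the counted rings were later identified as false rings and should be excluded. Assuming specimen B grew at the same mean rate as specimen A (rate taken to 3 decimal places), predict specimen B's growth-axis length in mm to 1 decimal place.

124.6 mm

Specimen A: after corrections the count is 578 − 10 + 2 = 570 rings.
A: Mean rate = 235.9 mm / 570 years ≈ 0.414 mm per year.
B's length ≈ 0.414 × 301 = 124.6 mm.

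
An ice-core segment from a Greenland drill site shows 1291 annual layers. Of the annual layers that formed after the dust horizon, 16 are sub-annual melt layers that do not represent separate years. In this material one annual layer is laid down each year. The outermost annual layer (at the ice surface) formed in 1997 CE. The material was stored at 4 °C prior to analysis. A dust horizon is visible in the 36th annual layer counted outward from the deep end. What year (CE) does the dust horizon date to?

758 CE

1291 − 36 = 1255 annual layers lie beyond the dust horizon toward the ice surface.
1255 − 16 false = 1239 true annual layers after the dust horizon.
1997 − 1239 = 758 CE.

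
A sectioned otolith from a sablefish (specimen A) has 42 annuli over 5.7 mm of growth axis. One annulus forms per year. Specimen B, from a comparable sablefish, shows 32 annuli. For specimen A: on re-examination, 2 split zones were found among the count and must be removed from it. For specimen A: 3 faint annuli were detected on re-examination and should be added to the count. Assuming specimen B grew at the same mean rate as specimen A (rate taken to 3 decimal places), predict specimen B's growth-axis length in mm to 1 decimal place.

4.3 mm

Specimen A: adjusted count: 42 − 2 + 3 = 43 annuli.
A: Mean rate = 5.7 mm / 43 years ≈ 0.133 mm per year.
Length of B = 0.133 × 32 = 4.3 mm.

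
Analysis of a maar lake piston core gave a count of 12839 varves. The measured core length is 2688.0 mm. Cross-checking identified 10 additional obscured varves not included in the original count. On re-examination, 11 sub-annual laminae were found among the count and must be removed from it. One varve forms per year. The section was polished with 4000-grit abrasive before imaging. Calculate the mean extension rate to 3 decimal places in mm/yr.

0.209 mm/yr

Correcting the raw count gives 12839 − 11 + 10 = 12838 true varves.
Extension rate ≈ 2688.0 / 12838 = 0.209 mm/yr.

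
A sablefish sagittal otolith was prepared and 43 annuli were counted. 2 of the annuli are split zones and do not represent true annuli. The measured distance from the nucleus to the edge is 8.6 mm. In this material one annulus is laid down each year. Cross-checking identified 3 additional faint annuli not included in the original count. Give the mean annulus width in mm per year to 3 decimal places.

Adjusted count: 43 − 2 + 3 = 44 annuli.
Mean rate = 8.6 mm / 44 years ≈ 0.195 mm per year.

0.195 mm per year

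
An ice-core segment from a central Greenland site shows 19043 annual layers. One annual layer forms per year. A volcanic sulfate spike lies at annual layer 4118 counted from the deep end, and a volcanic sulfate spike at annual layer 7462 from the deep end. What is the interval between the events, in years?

3344 yr

The two markers are separated by 7462 − 4118 = 3344 annual layers.
That is 3344 years at one annual layer per year.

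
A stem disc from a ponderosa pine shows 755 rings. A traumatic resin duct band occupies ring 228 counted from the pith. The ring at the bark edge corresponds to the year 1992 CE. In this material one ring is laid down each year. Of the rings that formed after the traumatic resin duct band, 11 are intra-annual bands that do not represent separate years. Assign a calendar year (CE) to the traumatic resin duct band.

1476 CE

Between ring 228 and the bark edge there are 755 − 228 = 527 rings.
Removing the 11 false rings leaves 527 − 11 = 516 true rings beyond the traumatic resin duct band.
1992 − 516 = 1476 CE.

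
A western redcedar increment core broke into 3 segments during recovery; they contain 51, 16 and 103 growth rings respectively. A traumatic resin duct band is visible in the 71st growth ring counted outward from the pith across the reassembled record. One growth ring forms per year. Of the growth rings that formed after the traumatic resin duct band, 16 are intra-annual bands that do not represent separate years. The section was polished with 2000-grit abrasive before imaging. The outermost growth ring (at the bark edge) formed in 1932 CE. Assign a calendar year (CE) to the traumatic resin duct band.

1849 CE

Total growth rings = 51 + 16 + 103 = 170.
The traumatic resin duct band sits at growth ring 71 from the pith, so 170 − 71 = 99 growth rings formed after it.
Removing the 16 false growth rings leaves 99 − 16 = 83 true growth rings beyond the traumatic resin duct band.
1932 − 83 = 1849 CE.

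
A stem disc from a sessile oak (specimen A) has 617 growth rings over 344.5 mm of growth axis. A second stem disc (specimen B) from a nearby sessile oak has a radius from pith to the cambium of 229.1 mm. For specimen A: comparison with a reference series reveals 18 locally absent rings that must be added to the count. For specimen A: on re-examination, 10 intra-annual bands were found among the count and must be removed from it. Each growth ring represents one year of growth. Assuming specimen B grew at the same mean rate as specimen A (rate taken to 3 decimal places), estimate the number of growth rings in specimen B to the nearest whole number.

416 growth rings

Specimen A: after corrections the count is 617 − 10 + 18 = 625 growth rings.
A: Mean rate = 344.5 mm / 625 years ≈ 0.551 mm/year.
B spans 229.1 / 0.551 = 415.79 years ≈ 416 growth rings.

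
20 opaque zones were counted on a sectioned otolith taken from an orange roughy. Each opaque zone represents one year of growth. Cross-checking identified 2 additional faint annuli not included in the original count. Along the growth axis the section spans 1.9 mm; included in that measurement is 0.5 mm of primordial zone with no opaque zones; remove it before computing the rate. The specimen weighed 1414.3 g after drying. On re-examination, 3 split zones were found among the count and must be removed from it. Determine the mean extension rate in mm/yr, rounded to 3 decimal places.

Correcting the raw count gives 20 − 3 + 2 = 19 true opaque zones.
Net length = 1.9 − 0.5 = 1.4 mm.
Extension rate ≈ 1.4 / 19 = 0.074 mm/yr.

0.074 mm/yr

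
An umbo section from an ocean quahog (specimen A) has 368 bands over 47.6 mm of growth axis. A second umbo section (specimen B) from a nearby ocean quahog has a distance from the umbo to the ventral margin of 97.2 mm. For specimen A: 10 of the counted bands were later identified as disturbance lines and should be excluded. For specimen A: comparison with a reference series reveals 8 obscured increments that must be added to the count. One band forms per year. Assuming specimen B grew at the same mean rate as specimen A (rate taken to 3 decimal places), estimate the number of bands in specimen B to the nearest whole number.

Specimen A: after corrections the count is 368 − 10 + 8 = 366 bands.
A: 47.6 mm over 366 years gives 47.6 / 366 ≈ 0.130 mm/yr.
Specimen B: 97.2 mm / 0.130 mm per year = 747.69 years ≈ 748 bands.

748 bands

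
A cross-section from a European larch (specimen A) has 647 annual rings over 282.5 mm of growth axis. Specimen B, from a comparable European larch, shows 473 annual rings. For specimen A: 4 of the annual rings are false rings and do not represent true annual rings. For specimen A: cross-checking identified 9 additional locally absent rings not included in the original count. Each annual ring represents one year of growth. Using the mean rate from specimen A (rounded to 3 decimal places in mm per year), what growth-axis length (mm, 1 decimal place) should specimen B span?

Specimen A: adjusted count: 647 − 4 + 9 = 652 annual rings.
A: Mean rate = 282.5 mm / 652 years ≈ 0.433 mm/yr.
B's length ≈ 0.433 × 473 = 204.8 mm.

204.8 mm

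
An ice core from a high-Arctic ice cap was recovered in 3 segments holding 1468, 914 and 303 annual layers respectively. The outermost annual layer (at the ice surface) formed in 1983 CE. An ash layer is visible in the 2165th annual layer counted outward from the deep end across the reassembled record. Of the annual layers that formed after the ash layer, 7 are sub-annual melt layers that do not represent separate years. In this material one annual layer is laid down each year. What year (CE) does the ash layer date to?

Total annual layers = 1468 + 914 + 303 = 2685.
2685 − 2165 = 520 annual layers lie beyond the ash layer toward the ice surface.
520 − 7 false = 513 true annual layers after the ash layer.
Counting back 513 years from 1983 CE places the ash layer in 1983 − 513 = 1470 CE.

1470 CE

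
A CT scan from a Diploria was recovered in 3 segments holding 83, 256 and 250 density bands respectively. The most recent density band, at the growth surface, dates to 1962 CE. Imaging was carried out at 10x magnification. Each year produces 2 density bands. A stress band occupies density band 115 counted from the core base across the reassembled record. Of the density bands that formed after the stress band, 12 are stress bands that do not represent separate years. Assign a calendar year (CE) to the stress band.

1731 CE

Total density bands = 83 + 256 + 250 = 589.
589 − 115 = 474 density bands lie beyond the stress band toward the growth surface.
474 − 12 false = 462 true density bands after the stress band.
462 density bands at 2 per year is 462 / 2 = 231 years.
1962 − 231 = 1731 CE.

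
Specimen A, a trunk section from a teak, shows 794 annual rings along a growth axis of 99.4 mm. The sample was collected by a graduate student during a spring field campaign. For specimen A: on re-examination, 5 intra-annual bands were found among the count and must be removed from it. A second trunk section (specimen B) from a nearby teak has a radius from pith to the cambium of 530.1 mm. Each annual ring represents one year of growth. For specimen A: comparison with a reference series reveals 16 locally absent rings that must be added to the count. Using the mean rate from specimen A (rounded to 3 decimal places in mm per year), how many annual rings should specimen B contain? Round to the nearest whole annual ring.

Specimen A: after corrections the count is 794 − 5 + 16 = 805 annual rings.
A: Extension rate ≈ 99.4 / 805 = 0.123 mm/yr.
Specimen B: 530.1 mm / 0.123 mm per year = 4309.76 years ≈ 4310 annual rings.

4310 annual rings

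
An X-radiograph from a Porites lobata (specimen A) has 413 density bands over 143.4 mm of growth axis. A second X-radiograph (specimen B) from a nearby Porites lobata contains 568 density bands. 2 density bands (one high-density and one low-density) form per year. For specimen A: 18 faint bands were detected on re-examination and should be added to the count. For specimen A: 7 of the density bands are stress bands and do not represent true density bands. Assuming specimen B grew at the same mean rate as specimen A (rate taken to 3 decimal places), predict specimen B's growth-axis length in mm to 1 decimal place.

Specimen A: adjusted count: 413 − 7 + 18 = 424 density bands.
Specimen A: with 2 density bands per year, 424 / 2 = 212 years.
A: Mean rate = 143.4 mm / 212 years ≈ 0.676 mm/yr.
Specimen B: dividing by 2 density bands per year: 568 / 2 = 284 years. For B, 0.676 mm/year × 284 years = 192.0 mm.

192.0 mm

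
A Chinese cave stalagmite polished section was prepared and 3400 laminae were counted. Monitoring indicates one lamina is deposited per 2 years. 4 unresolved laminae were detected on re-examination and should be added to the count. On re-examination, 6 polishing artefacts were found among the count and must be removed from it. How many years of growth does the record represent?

True lamina count = 3400 − 6 + 4 = 3398.
3398 laminae at 2 years each span 3398 × 2 = 6796 years.

6796 years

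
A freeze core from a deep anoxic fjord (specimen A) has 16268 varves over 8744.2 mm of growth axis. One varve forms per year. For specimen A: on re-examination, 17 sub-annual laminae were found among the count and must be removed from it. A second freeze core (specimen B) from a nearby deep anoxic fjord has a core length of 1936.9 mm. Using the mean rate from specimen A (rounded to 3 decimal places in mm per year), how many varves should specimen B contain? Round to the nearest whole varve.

Specimen A: true varve count = 16268 − 17 = 16251.
A: Extension rate ≈ 8744.2 / 16251 = 0.538 mm/yr.
Specimen B: 1936.9 mm / 0.538 mm per year = 3600.19 years ≈ 3600 varves.

3600 varves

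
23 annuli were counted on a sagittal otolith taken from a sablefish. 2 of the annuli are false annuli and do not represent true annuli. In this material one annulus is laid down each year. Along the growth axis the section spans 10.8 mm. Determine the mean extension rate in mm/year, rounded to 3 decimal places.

0.514 mm/year

Adjusted count: 23 − 2 = 21 annuli.
Extension rate ≈ 10.8 / 21 = 0.514 mm/year.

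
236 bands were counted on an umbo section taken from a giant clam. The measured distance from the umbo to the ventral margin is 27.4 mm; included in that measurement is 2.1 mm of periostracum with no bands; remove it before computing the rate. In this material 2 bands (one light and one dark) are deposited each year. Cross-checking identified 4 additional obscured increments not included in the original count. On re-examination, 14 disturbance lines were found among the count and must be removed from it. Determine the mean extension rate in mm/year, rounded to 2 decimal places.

Correcting the raw count gives 236 − 14 + 4 = 226 true bands.
Dividing by 2 bands per year: 226 / 2 = 113 years.
Removing the 2.1 mm offcut leaves 27.4 − 2.1 = 25.3 mm.
Extension rate ≈ 25.3 / 113 = 0.22 mm/year.

0.22 mm/year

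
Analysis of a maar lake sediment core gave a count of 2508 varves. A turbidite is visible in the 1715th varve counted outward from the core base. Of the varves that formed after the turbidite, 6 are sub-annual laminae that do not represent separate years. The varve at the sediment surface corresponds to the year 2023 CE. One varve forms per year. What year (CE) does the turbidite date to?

2508 − 1715 = 793 varves lie beyond the turbidite toward the sediment surface.
Excluding 6 false varves: 793 − 6 = 787.
Counting back 787 years from 2023 CE places the turbidite in 2023 − 787 = 1236 CE.

1236 CE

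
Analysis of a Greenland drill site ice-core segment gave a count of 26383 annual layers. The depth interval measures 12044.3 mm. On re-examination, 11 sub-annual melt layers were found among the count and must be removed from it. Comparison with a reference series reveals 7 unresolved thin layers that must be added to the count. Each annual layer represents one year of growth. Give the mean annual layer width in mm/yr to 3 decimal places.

0.457 mm/yr

Correcting the raw count gives 26383 − 11 + 7 = 26379 true annual layers.
12044.3 mm over 26379 years gives 12044.3 / 26379 ≈ 0.457 mm/yr.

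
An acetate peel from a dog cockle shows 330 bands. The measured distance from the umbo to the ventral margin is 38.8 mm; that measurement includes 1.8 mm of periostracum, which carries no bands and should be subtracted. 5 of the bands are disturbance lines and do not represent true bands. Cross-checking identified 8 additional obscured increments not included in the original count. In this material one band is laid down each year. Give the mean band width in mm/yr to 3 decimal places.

After corrections the count is 330 − 5 + 8 = 333 bands.
Net length = 38.8 − 1.8 = 37.0 mm.
Mean rate = 37.0 mm / 333 years ≈ 0.111 mm/yr.

0.111 mm/yr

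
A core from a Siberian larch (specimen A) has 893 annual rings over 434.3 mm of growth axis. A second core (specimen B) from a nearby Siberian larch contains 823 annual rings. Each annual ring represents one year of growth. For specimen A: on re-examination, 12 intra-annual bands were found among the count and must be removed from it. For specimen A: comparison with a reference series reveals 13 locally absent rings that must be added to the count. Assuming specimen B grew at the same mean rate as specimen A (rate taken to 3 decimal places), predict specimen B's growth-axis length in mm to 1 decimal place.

400.0 mm

Specimen A: true annual ring count = 893 − 12 + 13 = 894.
A: Extension rate ≈ 434.3 / 894 = 0.486 mm per year.
Length of B = 0.486 × 823 = 400.0 mm.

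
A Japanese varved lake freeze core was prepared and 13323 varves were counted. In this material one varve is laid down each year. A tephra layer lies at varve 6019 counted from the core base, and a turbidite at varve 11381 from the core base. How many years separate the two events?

5362 years

Separation: 11381 − 6019 = 5362 varves.
One varve per year makes the interval 5362 years.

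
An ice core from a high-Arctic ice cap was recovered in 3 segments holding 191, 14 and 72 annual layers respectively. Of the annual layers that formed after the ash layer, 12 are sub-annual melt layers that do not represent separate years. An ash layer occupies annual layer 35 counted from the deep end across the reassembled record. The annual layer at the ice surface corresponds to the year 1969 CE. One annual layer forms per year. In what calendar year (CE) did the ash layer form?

Total annual layers = 191 + 14 + 72 = 277.
277 − 35 = 242 annual layers lie beyond the ash layer toward the ice surface.
Excluding 12 false annual layers: 242 − 12 = 230.
1969 − 230 = 1739 CE.

1739 CE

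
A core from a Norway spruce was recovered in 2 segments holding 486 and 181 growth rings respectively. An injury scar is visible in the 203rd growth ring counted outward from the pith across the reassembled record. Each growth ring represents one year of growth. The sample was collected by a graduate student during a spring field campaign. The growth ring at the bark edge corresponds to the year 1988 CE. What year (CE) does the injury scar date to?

1524 CE

Total growth rings = 486 + 181 = 667.
The injury scar sits at growth ring 203 from the pith, so 667 − 203 = 464 growth rings formed after it.
Counting back 464 years from 1988 CE places the injury scar in 1988 − 464 = 1524 CE.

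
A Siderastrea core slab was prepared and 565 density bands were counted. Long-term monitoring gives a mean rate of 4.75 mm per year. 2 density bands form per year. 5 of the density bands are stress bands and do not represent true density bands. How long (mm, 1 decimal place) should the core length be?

Adjusted count: 565 − 5 = 560 density bands.
560 density bands at 2 per year is 560 / 2 = 280 years.
280 years at 4.75 mm/year gives 4.75 × 280 = 1330.0 mm.

1330.0 mm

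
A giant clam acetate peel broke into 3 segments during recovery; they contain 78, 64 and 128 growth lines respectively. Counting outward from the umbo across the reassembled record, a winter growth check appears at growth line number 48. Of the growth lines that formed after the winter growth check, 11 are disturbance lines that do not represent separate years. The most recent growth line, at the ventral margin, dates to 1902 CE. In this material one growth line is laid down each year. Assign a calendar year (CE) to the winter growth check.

Total growth lines = 78 + 64 + 128 = 270.
Between growth line 48 and the ventral margin there are 270 − 48 = 222 growth lines.
Excluding 11 false growth lines: 222 − 11 = 211.
1902 − 211 = 1691 CE.

1691 CE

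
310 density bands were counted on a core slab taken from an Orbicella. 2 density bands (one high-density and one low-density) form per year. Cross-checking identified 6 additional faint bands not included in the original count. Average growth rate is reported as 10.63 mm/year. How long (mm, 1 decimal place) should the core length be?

1679.5 mm

Correcting the raw count gives 310 + 6 = 316 true density bands.
Dividing by 2 density bands per year: 316 / 2 = 158 years.
158 years at 10.63 mm/year gives 10.63 × 158 = 1679.5 mm.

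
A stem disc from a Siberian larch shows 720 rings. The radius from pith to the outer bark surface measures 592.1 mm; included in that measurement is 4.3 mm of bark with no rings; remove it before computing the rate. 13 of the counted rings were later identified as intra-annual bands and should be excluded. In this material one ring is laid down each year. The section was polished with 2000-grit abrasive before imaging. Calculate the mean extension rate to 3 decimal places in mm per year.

0.831 mm per year

Correcting the raw count gives 720 − 13 = 707 true rings.
Removing the 4.3 mm offcut leaves 592.1 − 4.3 = 587.8 mm.
Mean rate = 587.8 mm / 707 years ≈ 0.831 mm per year.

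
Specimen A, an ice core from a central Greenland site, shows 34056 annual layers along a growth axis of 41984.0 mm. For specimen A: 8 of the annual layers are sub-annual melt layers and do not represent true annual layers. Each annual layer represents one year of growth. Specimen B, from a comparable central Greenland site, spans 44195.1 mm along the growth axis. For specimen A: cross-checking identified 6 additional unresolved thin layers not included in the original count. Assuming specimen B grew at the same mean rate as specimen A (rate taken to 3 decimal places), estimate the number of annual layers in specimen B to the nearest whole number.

35844 annual layers

Specimen A: adjusted count: 34056 − 8 + 6 = 34054 annual layers.
A: Mean rate = 41984.0 mm / 34054 years ≈ 1.233 mm per year.
For B, 44195.1 / 1.233 = 35843.55 years ≈ 35844 annual layers.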